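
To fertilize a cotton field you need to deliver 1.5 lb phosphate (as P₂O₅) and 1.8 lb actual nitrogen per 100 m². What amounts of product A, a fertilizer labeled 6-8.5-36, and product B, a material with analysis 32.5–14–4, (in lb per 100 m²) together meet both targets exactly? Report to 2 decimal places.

Let a = lb of product A, b = lb of product B (per 100 m²).
P₂O₅: 0.085·a + 0.14·b = 1.5
N: 0.06·a + 0.325·b = 1.8
Eliminate a: (row1) − 0.085/0.06·(row2) → -0.320417·b = -1.05, so b = 3.27698.
Back-substitute: a = (1.5 − 0.14·3.27698) / 0.085 = 12.2497.

12.25 lb product A, 3.28 lb product B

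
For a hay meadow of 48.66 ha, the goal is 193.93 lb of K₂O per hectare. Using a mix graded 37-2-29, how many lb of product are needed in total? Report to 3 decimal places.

Product per hectare = 193.93 / 29% = 668.724 lb.
Total product = 668.724 × 48.66 = 32540.1166 lb.

32540.117 lb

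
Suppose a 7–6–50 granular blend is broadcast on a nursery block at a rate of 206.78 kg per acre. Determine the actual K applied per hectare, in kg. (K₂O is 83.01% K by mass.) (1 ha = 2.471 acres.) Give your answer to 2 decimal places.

K₂O per acre = 206.78 × 50% = 103.39 kg.
Elemental K = 103.39 × 0.8301 = 85.824 kg per acre.
Convert to per hectare: 85.824 × 2.471 = 212.071 kg.

212.07 kg K per hectare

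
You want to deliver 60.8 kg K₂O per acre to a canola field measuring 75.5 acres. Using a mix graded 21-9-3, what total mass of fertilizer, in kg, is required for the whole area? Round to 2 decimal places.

153013.33 kg

Product per acre = 60.8 / 3% = 2026.67 kg.
Total product = 2026.67 × 75.5 = 153013.333 kg.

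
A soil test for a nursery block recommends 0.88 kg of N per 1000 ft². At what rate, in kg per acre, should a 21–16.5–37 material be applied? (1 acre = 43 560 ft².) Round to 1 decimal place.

182.5 kg of product per acre

Product per 1000 ft² = 0.88 / 21% = 4.19048 kg.
Convert to per acre: 4.19048 × 43.56 = 182.537 kg.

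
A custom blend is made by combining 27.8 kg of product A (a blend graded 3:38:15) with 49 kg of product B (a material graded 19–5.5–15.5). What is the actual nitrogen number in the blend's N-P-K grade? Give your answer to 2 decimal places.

13.21% N

Total mass = 27.8 + 49 = 76.8 kg.
N mass = 3%×27.8 + 19%×49 = 10.144 kg.
% N = 10.144 / 76.8 = 13.2083%.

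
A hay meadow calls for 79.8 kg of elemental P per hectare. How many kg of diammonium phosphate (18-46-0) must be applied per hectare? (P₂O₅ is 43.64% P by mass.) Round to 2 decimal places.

As P₂O₅: 79.8 / 0.4364 = 182.86 kg per hectare.
Product per hectare = 182.86 / 46% = 397.521 kg.

397.52 kg of product per hectare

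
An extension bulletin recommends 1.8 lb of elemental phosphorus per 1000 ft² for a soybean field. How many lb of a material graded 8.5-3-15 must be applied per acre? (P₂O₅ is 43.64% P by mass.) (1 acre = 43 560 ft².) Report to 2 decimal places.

5989.00 lb of product per acre

As P₂O₅: 1.8 / 0.4364 = 4.12466 lb per 1000 ft².
Product per 1000 ft² = 4.12466 / 3% = 137.489 lb.
Convert to per acre: 137.489 × 43.56 = 5989.001 lb.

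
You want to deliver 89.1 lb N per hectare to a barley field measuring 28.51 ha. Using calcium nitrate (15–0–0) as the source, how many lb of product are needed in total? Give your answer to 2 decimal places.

16934.94 lb

Product per hectare = 89.1 / 15% = 594 lb.
Total product = 594 × 28.51 = 16934.94 lb.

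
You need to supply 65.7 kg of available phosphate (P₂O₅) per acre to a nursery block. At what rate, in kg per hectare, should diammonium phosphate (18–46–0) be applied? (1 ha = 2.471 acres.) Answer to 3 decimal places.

352.923 kg of product per hectare

Product per acre = 65.7 / 46% = 142.826 kg.
Convert to per hectare: 142.826 × 2.471 = 352.9233 kg.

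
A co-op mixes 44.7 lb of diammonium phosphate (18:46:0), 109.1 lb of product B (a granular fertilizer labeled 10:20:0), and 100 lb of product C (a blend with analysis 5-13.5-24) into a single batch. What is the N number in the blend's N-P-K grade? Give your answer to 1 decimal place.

Total mass = 44.7 + 109.1 + 100 = 253.8 lb.
N mass = 18%×44.7 + 10%×109.1 + 5%×100 = 23.956 lb.
% N = 23.956 / 253.8 = 9.43893%.

9.4% N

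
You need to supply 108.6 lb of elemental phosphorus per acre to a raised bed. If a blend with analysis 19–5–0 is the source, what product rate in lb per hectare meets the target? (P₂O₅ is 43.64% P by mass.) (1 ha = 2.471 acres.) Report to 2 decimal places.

12298.38 lb of product per hectare

As P₂O₅: 108.6 / 0.4364 = 248.854 lb per acre.
Product per acre = 248.854 / 5% = 4977.09 lb.
Convert to per hectare: 4977.09 × 2.471 = 12298.378 lb.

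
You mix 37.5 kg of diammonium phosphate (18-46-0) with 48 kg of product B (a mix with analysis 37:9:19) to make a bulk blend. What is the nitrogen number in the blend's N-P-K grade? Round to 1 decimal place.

28.7% N

Total mass = 37.5 + 48 = 85.5 kg.
N mass = 18%×37.5 + 37%×48 = 24.51 kg.
% N = 24.51 / 85.5 = 28.6667%.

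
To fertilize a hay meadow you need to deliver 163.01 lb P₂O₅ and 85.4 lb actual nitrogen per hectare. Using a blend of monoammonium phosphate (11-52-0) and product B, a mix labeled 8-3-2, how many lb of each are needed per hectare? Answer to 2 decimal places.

With a, b = lb per hectare of monoammonium phosphate and product B:
P₂O₅: 0.52·a + 0.03·b = 163.01
N: 0.11·a + 0.08·b = 85.4
Eliminate b: (row1) − 0.03/0.08·(row2) → 0.47875·a = 130.985, so a = 273.598.
Then b = (85.4 − 0.11·273.598) / 0.08 = 691.303.

273.60 lb monoammonium phosphate, 691.30 lb product B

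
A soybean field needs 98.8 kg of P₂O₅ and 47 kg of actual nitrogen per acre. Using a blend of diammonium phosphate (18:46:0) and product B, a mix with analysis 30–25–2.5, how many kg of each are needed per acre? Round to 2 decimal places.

Let a = kg of diammonium phosphate, b = kg of product B (per acre).
P₂O₅: 0.46·a + 0.25·b = 98.8
N: 0.18·a + 0.3·b = 47
Eliminate b: (row1) − 0.25/0.3·(row2) → 0.31·a = 59.6333, so a = 192.366.
Then b = (47 − 0.18·192.366) / 0.3 = 41.2473.

192.37 kg diammonium phosphate, 41.25 kg product B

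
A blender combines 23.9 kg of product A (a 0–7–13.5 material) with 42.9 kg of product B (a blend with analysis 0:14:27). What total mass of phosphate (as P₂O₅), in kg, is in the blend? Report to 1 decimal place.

P₂O₅ mass = 7%×23.9 + 14%×42.9 = 7.679 kg.

7.7 kg P₂O₅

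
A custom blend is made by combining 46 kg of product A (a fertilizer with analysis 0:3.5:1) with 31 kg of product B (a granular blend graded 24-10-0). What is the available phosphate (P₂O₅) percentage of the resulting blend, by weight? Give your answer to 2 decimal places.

Total mass = 46 + 31 = 77 kg.
P₂O₅ mass = 3.5%×46 + 10%×31 = 4.71 kg.
% P₂O₅ = 4.71 / 77 = 6.11688%.

6.12% P₂O₅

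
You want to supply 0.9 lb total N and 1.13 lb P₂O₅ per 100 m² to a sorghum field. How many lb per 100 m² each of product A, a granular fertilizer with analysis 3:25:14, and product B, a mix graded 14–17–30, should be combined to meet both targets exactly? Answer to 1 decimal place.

0.2 lb product A, 6.4 lb product B

With a, b = lb per 100 m² of product A and product B:
N: 0.03·a + 0.14·b = 0.9
P₂O₅: 0.25·a + 0.17·b = 1.13
From row1: a = (0.9 − 0.14·b) / 0.03.
Into row2: 0.25·(0.9 − 0.14·b)/0.03 + 0.17·b = 1.13 → b = 6.3913, a = 0.173913.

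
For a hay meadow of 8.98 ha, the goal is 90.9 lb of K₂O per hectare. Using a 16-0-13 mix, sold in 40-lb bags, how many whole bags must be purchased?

157 bags

Product per hectare = 90.9 / 13% = 699.231 lb.
Total product = 699.231 × 8.98 = 6279.09 lb.
Bags = ⌈6279.09 / 40⌉ = 157.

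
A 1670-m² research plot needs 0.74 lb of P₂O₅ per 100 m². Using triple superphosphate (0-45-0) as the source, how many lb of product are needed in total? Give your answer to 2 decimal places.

Product per 100 m² = 0.74 / 45% = 1.64444 lb.
Total product = 1.64444 × 1670 / 100 = 27.4622 lb.

27.46 lb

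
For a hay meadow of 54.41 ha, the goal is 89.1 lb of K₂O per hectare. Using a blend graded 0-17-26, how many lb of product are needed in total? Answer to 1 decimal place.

Product per hectare = 89.1 / 26% = 342.692 lb.
Total product = 342.692 × 54.41 = 18645.89 lb.

18645.9 lb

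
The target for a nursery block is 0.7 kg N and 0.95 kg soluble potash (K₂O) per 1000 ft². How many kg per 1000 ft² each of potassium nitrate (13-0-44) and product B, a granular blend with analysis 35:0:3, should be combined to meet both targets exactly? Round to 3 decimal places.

Let a = kg of potassium nitrate, b = kg of product B (per 1000 ft²).
N: 0.13·a + 0.35·b = 0.7
K₂O: 0.44·a + 0.03·b = 0.95
From row1: a = (0.7 − 0.35·b) / 0.13.
Into row2: 0.44·(0.7 − 0.35·b)/0.13 + 0.03·b = 0.95 → b = 1.22918, a = 2.07528.

2.075 kg potassium nitrate, 1.229 kg product B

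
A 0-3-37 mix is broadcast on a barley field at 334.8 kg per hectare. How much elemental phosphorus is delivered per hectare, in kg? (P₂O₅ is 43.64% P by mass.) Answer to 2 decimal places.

P₂O₅ per hectare = 334.8 × 3% = 10.044 kg.
Elemental P = 10.044 × 0.4364 = 4.3832 kg per hectare.

4.38 kg P per hectare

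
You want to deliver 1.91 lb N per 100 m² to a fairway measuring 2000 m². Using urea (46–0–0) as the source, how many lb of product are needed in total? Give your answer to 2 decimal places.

83.04 lb

Product per 100 m² = 1.91 / 46% = 4.15217 lb.
Total product = 4.15217 × 2000 / 100 = 83.0435 lb.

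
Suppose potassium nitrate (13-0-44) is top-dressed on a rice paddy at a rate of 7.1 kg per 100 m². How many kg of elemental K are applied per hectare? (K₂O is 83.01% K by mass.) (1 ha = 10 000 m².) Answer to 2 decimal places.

K₂O per 100 m² = 7.1 × 44% = 3.124 kg.
Elemental K = 3.124 × 0.8301 = 2.59323 kg per 100 m².
Convert to per hectare: 2.59323 × 100 = 259.323 kg.

259.32 kg K per hectare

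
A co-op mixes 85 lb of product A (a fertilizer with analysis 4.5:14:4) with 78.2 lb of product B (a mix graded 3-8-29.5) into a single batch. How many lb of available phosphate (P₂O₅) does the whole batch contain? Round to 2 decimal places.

18.16 lb P₂O₅

P₂O₅ mass = 14%×85 + 8%×78.2 = 18.156 lb.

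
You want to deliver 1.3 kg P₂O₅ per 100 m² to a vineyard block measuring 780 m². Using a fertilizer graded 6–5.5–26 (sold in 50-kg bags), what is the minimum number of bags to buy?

Product per 100 m² = 1.3 / 5.5% = 23.6364 kg.
Total product = 23.6364 × 780 / 100 = 184.364 kg.
Bags = ⌈184.364 / 50⌉ = 4.

4 bags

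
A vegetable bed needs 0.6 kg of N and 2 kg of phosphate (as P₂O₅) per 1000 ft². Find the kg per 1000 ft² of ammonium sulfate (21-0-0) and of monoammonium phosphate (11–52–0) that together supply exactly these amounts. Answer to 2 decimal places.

0.84 kg ammonium sulfate, 3.85 kg monoammonium phosphate

Let a = kg of ammonium sulfate, b = kg of monoammonium phosphate (per 1000 ft²).
N: 0.21·a + 0.11·b = 0.6
P₂O₅: 0·a + 0.52·b = 2
Solving simultaneously: a = 0.842491, b = 3.84615.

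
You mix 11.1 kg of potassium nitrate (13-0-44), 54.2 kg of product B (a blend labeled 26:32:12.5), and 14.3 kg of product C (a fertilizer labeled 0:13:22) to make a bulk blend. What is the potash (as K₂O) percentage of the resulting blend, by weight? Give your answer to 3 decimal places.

18.599% K₂O

Total mass = 11.1 + 54.2 + 14.3 = 79.6 kg.
K₂O mass = 44%×11.1 + 12.5%×54.2 + 22%×14.3 = 14.805 kg.
% K₂O = 14.805 / 79.6 = 18.5992%.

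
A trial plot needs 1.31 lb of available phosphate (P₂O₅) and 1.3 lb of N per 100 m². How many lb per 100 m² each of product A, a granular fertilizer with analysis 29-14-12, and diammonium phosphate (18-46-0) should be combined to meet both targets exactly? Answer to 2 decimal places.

3.35 lb product A, 1.83 lb diammonium phosphate

With a, b = lb per 100 m² of product A and diammonium phosphate:
P₂O₅: 0.14·a + 0.46·b = 1.31
N: 0.29·a + 0.18·b = 1.3
Eliminate b: (row1) − 0.46/0.18·(row2) → -0.601111·a = -2.01222, so a = 3.3475.
Then b = (1.3 − 0.29·3.3475) / 0.18 = 1.82902.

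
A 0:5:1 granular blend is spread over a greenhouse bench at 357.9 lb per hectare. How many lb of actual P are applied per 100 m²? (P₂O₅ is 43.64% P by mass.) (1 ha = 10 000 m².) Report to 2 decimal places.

0.08 lb P per hundred sq m

P₂O₅ per hectare = 357.9 × 5% = 17.895 lb.
Elemental P = 17.895 × 0.4364 = 7.80938 lb per hectare.
Convert to per 100 m²: 7.80938 × 0.01 = 0.0780938 lb.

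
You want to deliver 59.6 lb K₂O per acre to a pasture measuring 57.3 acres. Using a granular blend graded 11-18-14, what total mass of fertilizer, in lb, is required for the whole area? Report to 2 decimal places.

24393.43 lb

Product per acre = 59.6 / 14% = 425.714 lb.
Total product = 425.714 × 57.3 = 24393.429 lb.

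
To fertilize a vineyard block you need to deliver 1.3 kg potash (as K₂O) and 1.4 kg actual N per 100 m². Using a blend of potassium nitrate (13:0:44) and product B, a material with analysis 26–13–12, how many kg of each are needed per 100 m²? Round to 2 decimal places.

1.72 kg potassium nitrate, 4.52 kg product B

Per-100 m² balance (a = potassium nitrate, b = product B):
K₂O: 0.44·a + 0.12·b = 1.3
N: 0.13·a + 0.26·b = 1.4
Eliminate b: (row1) − 0.12/0.26·(row2) → 0.38·a = 0.653846, so a = 1.72065.
Then b = (1.4 − 0.13·1.72065) / 0.26 = 4.52429.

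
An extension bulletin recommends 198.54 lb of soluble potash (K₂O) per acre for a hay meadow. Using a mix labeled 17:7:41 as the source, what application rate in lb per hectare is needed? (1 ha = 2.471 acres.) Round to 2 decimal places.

Product per acre = 198.54 / 41% = 484.244 lb.
Convert to per hectare: 484.244 × 2.471 = 1196.567 lb.

1196.57 lb of product per hectare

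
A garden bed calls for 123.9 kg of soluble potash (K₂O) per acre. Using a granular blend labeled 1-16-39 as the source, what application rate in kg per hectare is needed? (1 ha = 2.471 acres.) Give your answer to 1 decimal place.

785.0 kg of product per hectare

Product per acre = 123.9 / 39% = 317.692 kg.
Convert to per hectare: 317.692 × 2.471 = 785.018 kg.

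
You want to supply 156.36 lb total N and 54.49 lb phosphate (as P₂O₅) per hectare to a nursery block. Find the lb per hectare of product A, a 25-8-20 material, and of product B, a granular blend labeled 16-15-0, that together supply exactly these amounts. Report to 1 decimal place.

596.6 lb product A, 45.1 lb product B

With a, b = lb per hectare of product A and product B:
N: 0.25·a + 0.16·b = 156.36
P₂O₅: 0.08·a + 0.15·b = 54.49
From row1: a = (156.36 − 0.16·b) / 0.25.
Into row2: 0.08·(156.36 − 0.16·b)/0.25 + 0.15·b = 54.49 → b = 45.0891, a = 596.583.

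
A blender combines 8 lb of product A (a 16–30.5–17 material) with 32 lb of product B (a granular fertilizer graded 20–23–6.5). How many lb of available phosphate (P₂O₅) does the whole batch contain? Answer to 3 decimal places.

P₂O₅ mass = 30.5%×8 + 23%×32 = 9.8 lb.

9.800 lb P₂O₅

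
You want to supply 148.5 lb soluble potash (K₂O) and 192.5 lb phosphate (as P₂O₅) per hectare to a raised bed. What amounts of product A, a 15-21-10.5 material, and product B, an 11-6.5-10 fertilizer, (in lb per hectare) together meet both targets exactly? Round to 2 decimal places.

With a, b = lb per hectare of product A and product B:
K₂O: 0.105·a + 0.1·b = 148.5
P₂O₅: 0.21·a + 0.065·b = 192.5
From row1: a = (148.5 − 0.1·b) / 0.105.
Into row2: 0.21·(148.5 − 0.1·b)/0.105 + 0.065·b = 192.5 → b = 774.074, a = 677.072.

677.07 lb product A, 774.07 lb product B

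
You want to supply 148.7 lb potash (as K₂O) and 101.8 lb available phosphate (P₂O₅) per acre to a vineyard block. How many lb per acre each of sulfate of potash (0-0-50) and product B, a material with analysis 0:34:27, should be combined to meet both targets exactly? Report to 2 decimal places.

135.72 lb sulfate of potash, 299.41 lb product B

With a, b = lb per acre of sulfate of potash and product B:
K₂O: 0.5·a + 0.27·b = 148.7
P₂O₅: 0·a + 0.34·b = 101.8
Solving simultaneously: a = 135.718, b = 299.412.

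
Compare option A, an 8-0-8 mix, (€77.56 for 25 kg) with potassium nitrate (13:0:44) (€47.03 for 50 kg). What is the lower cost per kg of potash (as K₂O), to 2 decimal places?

option A: K₂O per bag = 25 × 8% = 2 kg; cost = 77.56 / 2 = €38.7800/kg K₂O.
potassium nitrate: K₂O per bag = 50 × 44% = 22 kg; cost = 47.03 / 22 = €2.1377/kg K₂O.
potassium nitrate is cheaper.

€2.14 per kg K₂O (potassium nitrate)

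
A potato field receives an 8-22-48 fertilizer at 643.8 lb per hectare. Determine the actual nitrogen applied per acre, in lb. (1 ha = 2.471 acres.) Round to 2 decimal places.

nitrogen per hectare = 643.8 × 8% = 51.504 lb.
Convert to per acre: 51.504 × 0.404694 = 20.8434 lb.

20.84 lb N per acre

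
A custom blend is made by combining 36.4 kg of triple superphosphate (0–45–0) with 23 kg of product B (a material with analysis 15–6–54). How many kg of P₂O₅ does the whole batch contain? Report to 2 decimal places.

17.76 kg P₂O₅

P₂O₅ mass = 45%×36.4 + 6%×23 = 17.76 kg.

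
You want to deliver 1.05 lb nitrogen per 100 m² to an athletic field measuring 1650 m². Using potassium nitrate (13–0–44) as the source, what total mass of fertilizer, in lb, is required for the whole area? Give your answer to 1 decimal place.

133.3 lb

Product per 100 m² = 1.05 / 13% = 8.07692 lb.
Total product = 8.07692 × 1650 / 100 = 133.269 lb.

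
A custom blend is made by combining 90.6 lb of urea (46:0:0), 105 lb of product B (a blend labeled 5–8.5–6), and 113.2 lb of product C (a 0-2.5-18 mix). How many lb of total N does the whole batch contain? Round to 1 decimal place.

46.9 lb N

N mass = 46%×90.6 + 5%×105 + 0%×113.2 = 46.926 lb.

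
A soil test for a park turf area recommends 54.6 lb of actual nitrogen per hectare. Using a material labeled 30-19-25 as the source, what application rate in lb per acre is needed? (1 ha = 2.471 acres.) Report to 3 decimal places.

73.654 lb of product per acre

Product per hectare = 54.6 / 30% = 182 lb.
Convert to per acre: 182 × 0.404694 = 73.6544 lb.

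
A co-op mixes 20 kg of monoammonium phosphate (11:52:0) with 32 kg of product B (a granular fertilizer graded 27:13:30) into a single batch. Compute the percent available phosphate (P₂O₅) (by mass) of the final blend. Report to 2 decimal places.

28.00% P₂O₅

Total mass = 20 + 32 = 52 kg.
P₂O₅ mass = 52%×20 + 13%×32 = 14.56 kg.
% P₂O₅ = 14.56 / 52 = 28%.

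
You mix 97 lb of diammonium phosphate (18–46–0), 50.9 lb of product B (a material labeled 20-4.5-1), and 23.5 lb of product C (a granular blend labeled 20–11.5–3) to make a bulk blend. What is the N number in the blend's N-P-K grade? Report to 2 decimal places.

Total mass = 97 + 50.9 + 23.5 = 171.4 lb.
N mass = 18%×97 + 20%×50.9 + 20%×23.5 = 32.34 lb.
% N = 32.34 / 171.4 = 18.8681%.

18.87% N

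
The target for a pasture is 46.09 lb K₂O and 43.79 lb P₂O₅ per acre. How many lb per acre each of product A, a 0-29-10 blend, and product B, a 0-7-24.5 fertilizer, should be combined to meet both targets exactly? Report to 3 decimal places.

Let a = lb of product A, b = lb of product B (per acre).
K₂O: 0.1·a + 0.245·b = 46.09
P₂O₅: 0.29·a + 0.07·b = 43.79
Eliminate a: (row1) − 0.1/0.29·(row2) → 0.220862·b = 30.99, so b = 140.3138.
Back-substitute: a = (46.09 − 0.245·140.3138) / 0.1 = 117.1311.

117.131 lb product A, 140.314 lb product B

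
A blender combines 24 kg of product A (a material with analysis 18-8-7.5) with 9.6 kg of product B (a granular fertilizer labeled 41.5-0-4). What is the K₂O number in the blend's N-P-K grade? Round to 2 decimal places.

6.50% K₂O

Total mass = 24 + 9.6 = 33.6 kg.
K₂O mass = 7.5%×24 + 4%×9.6 = 2.184 kg.
% K₂O = 2.184 / 33.6 = 6.5%.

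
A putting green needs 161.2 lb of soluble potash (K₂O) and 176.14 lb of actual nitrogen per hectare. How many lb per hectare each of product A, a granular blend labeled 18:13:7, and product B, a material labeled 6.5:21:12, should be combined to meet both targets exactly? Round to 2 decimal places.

With a, b = lb per hectare of product A and product B:
K₂O: 0.07·a + 0.12·b = 161.2
N: 0.18·a + 0.065·b = 176.14
Eliminate b: (row1) − 0.12/0.065·(row2) → -0.262308·a = -163.982, so a = 625.1496.
Then b = (176.14 − 0.18·625.1496) / 0.065 = 978.663.

625.15 lb product A, 978.66 lb product B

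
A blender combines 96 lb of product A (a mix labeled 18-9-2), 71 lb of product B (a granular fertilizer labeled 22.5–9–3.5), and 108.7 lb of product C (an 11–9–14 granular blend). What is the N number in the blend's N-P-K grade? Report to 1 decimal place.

Total mass = 96 + 71 + 108.7 = 275.7 lb.
N mass = 18%×96 + 22.5%×71 + 11%×108.7 = 45.212 lb.
% N = 45.212 / 275.7 = 16.399%.

16.4% N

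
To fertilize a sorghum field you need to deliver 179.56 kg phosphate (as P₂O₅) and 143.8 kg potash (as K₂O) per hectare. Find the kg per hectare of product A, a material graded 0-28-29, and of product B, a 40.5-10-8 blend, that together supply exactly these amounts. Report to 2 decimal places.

2.30 kg product A, 1789.15 kg product B

Per-hectare balance (a = product A, b = product B):
P₂O₅: 0.28·a + 0.1·b = 179.56
K₂O: 0.29·a + 0.08·b = 143.8
Eliminate b: (row1) − 0.1/0.08·(row2) → -0.0825·a = -0.19, so a = 2.30303.
Then b = (143.8 − 0.29·2.30303) / 0.08 = 1789.152.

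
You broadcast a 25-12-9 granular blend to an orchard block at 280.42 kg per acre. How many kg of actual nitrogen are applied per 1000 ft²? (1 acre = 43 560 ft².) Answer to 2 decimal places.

1.61 kg N per thousand sq ft

nitrogen per acre = 280.42 × 25% = 70.105 kg.
Convert to per 1000 ft²: 70.105 × 0.0229568 = 1.60939 kg.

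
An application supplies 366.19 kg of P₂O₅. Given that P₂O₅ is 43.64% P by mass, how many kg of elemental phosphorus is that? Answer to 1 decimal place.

159.8 kg P

P = 366.19 × 0.4364 = 159.805 kg.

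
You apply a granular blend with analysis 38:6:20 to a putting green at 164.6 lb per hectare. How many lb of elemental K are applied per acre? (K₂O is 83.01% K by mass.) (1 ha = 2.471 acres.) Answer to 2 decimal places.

11.06 lb K per acre

K₂O per hectare = 164.6 × 20% = 32.92 lb.
Elemental K = 32.92 × 0.8301 = 27.3269 lb per hectare.
Convert to per acre: 27.3269 × 0.404694 = 11.059 lb.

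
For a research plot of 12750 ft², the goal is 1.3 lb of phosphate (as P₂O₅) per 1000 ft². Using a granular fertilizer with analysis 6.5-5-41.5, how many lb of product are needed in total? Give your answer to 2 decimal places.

Product per 1000 ft² = 1.3 / 5% = 26 lb.
Total product = 26 × 12750 / 1000 = 331.5 lb.

331.50 lb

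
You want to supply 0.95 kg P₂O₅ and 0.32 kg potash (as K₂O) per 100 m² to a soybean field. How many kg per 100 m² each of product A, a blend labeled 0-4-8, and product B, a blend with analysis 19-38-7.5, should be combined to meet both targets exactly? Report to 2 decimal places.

Let a = kg of product A, b = kg of product B (per 100 m²).
P₂O₅: 0.04·a + 0.38·b = 0.95
K₂O: 0.08·a + 0.075·b = 0.32
Eliminate b: (row1) − 0.38/0.075·(row2) → -0.365333·a = -0.671333, so a = 1.83759.
Then b = (0.32 − 0.08·1.83759) / 0.075 = 2.30657.

1.84 kg product A, 2.31 kg product B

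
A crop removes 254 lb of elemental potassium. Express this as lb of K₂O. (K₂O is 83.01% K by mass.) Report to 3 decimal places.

K₂O = 254 / 0.8301 = 305.9872 lb.

305.987 lb K₂O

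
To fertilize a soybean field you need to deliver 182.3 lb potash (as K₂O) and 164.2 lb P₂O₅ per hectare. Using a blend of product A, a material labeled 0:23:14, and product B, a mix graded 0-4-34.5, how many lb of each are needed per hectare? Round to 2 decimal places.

Per-hectare balance (a = product A, b = product B):
K₂O: 0.14·a + 0.345·b = 182.3
P₂O₅: 0.23·a + 0.04·b = 164.2
Solving simultaneously: a = 669.247, b = 256.827.

669.25 lb product A, 256.83 lb product B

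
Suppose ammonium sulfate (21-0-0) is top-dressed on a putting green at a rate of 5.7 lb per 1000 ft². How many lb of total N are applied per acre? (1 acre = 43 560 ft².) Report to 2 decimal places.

nitrogen per 1000 ft² = 5.7 × 21% = 1.197 lb.
Convert to per acre: 1.197 × 43.56 = 52.1413 lb.

52.14 lb N per acre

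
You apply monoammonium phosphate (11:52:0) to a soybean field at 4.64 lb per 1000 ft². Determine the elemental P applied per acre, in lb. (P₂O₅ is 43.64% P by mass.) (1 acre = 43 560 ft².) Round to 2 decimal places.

45.87 lb P per acre

P₂O₅ per 1000 ft² = 4.64 × 52% = 2.4128 lb.
Elemental P = 2.4128 × 0.4364 = 1.05295 lb per 1000 ft².
Convert to per acre: 1.05295 × 43.56 = 45.8663 lb.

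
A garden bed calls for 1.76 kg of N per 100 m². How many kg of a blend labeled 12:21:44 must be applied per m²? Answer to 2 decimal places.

0.15 kg of product per sq m

Product per 100 m² = 1.76 / 12% = 14.6667 kg.
Convert to per m²: 14.6667 × 0.01 = 0.146667 kg.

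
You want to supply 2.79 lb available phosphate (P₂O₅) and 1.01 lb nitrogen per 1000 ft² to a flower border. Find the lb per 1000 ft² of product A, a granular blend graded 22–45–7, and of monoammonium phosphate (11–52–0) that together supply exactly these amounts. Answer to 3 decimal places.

With a, b = lb per 1000 ft² of product A and monoammonium phosphate:
P₂O₅: 0.45·a + 0.52·b = 2.79
N: 0.22·a + 0.11·b = 1.01
Eliminate b: (row1) − 0.52/0.11·(row2) → -0.59·a = -1.98455, so a = 3.36364.
Then b = (1.01 − 0.22·3.36364) / 0.11 = 2.45455.

3.364 lb product A, 2.455 lb monoammonium phosphate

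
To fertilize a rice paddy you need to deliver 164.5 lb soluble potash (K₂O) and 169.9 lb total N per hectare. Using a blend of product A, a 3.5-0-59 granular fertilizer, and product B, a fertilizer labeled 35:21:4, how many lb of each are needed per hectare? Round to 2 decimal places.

247.58 lb product A, 460.67 lb product B

With a, b = lb per hectare of product A and product B:
K₂O: 0.59·a + 0.04·b = 164.5
N: 0.035·a + 0.35·b = 169.9
Eliminate b: (row1) − 0.04/0.35·(row2) → 0.586·a = 145.083, so a = 247.582.
Then b = (169.9 − 0.035·247.582) / 0.35 = 460.6704.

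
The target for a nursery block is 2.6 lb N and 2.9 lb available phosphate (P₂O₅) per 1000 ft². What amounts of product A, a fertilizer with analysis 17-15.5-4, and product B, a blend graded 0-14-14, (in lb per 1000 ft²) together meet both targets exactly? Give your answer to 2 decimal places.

15.29 lb product A, 3.78 lb product B

Per-1000 ft² balance (a = product A, b = product B):
N: 0.17·a + 0·b = 2.6
P₂O₅: 0.155·a + 0.14·b = 2.9
From row1: a = (2.6 − 0·b) / 0.17.
Into row2: 0.155·(2.6 − 0·b)/0.17 + 0.14·b = 2.9 → b = 3.78151, a = 15.2941.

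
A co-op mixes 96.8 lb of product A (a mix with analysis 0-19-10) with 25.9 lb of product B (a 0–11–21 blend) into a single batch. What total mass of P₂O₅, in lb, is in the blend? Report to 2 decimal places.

21.24 lb P₂O₅

P₂O₅ mass = 19%×96.8 + 11%×25.9 = 21.241 lb.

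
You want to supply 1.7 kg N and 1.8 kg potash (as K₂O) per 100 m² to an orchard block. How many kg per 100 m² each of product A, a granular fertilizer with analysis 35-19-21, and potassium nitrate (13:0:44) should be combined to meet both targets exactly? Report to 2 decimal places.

4.06 kg product A, 2.15 kg potassium nitrate

Per-100 m² balance (a = product A, b = potassium nitrate):
N: 0.35·a + 0.13·b = 1.7
K₂O: 0.21·a + 0.44·b = 1.8
Eliminate b: (row1) − 0.13/0.44·(row2) → 0.287955·a = 1.16818, so a = 4.05683.
Then b = (1.8 − 0.21·4.05683) / 0.44 = 2.1547.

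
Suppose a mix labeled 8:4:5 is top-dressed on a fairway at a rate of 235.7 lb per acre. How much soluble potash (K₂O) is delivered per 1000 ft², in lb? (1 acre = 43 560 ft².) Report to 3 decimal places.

0.271 lb K₂O per thousand sq ft

K₂O per acre = 235.7 × 5% = 11.785 lb.
Convert to per 1000 ft²: 11.785 × 0.0229568 = 0.270546 lb.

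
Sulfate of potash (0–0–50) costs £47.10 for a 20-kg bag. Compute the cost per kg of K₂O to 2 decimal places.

£4.71 per kg K₂O

K₂O in bag = 20 × 50% = 10 kg.
Cost per kg K₂O = £47.10 / 10 = £4.7100.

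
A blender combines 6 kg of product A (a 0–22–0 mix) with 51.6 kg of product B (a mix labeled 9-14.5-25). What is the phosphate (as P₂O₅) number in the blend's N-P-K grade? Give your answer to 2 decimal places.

Total mass = 6 + 51.6 = 57.6 kg.
P₂O₅ mass = 22%×6 + 14.5%×51.6 = 8.802 kg.
% P₂O₅ = 8.802 / 57.6 = 15.2812%.

15.28% P₂O₅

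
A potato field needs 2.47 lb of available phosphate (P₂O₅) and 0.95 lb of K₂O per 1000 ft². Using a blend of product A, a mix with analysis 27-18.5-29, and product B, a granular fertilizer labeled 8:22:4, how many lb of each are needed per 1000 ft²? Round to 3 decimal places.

Per-1000 ft² balance (a = product A, b = product B):
P₂O₅: 0.185·a + 0.22·b = 2.47
K₂O: 0.29·a + 0.04·b = 0.95
From row1: a = (2.47 − 0.22·b) / 0.185.
Into row2: 0.29·(2.47 − 0.22·b)/0.185 + 0.04·b = 0.95 → b = 9.58422, a = 1.9539.

1.954 lb product A, 9.584 lb product B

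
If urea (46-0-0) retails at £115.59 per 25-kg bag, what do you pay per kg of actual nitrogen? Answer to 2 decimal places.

N in bag = 25 × 46% = 11.5 kg.
Cost per kg N = £115.59 / 11.5 = £10.0513.

£10.05 per kg N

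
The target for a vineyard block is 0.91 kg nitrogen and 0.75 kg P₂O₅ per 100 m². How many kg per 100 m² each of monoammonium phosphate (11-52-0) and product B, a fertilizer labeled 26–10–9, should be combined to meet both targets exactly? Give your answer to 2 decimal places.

Let a = kg of monoammonium phosphate, b = kg of product B (per 100 m²).
N: 0.11·a + 0.26·b = 0.91
P₂O₅: 0.52·a + 0.1·b = 0.75
Eliminate b: (row1) − 0.26/0.1·(row2) → -1.242·a = -1.04, so a = 0.837359.
Then b = (0.75 − 0.52·0.837359) / 0.1 = 3.14573.

0.84 kg monoammonium phosphate, 3.15 kg product B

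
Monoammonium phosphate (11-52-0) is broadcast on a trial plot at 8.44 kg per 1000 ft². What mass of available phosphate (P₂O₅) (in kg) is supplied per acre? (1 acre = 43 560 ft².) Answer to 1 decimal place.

191.2 kg P₂O₅ per acre

P₂O₅ per 1000 ft² = 8.44 × 52% = 4.3888 kg.
Convert to per acre: 4.3888 × 43.56 = 191.176 kg.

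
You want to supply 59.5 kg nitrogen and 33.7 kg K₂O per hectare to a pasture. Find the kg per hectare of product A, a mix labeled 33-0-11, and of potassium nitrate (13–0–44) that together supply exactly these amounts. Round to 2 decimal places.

With a, b = kg per hectare of product A and potassium nitrate:
N: 0.33·a + 0.13·b = 59.5
K₂O: 0.11·a + 0.44·b = 33.7
Solving simultaneously: a = 166.532, b = 34.958.

166.53 kg product A, 34.96 kg potassium nitrate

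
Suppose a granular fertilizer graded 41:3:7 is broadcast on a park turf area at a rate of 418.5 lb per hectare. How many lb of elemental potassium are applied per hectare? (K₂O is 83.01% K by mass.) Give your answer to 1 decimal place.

K₂O per hectare = 418.5 × 7% = 29.295 lb.
Elemental K = 29.295 × 0.8301 = 24.3178 lb per hectare.

24.3 lb K per hectare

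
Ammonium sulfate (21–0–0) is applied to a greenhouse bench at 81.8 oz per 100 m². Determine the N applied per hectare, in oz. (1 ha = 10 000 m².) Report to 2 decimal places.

1717.80 oz N per hectare

nitrogen per 100 m² = 81.8 × 21% = 17.178 oz.
Convert to per hectare: 17.178 × 100 = 1717.8 oz.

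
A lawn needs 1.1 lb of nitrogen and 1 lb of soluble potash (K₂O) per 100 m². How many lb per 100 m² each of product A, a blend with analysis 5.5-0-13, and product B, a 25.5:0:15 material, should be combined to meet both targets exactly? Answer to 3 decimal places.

With a, b = lb per 100 m² of product A and product B:
N: 0.055·a + 0.255·b = 1.1
K₂O: 0.13·a + 0.15·b = 1
Eliminate b: (row1) − 0.255/0.15·(row2) → -0.166·a = -0.6, so a = 3.61446.
Then b = (1 − 0.13·3.61446) / 0.15 = 3.53414.

3.614 lb product A, 3.534 lb product B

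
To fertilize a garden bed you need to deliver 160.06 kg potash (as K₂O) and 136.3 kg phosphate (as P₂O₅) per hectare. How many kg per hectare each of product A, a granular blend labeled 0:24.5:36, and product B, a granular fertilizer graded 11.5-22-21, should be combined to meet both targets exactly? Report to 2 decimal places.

Let a = kg of product A, b = kg of product B (per hectare).
K₂O: 0.36·a + 0.21·b = 160.06
P₂O₅: 0.245·a + 0.22·b = 136.3
From row1: a = (160.06 − 0.21·b) / 0.36.
Into row2: 0.245·(160.06 − 0.21·b)/0.36 + 0.22·b = 136.3 → b = 355.074, a = 237.4847.

237.48 kg product A, 355.07 kg product B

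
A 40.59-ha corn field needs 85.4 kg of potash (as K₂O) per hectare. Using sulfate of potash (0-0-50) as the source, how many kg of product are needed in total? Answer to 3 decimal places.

Product per hectare = 85.4 / 50% = 170.8 kg.
Total product = 170.8 × 40.59 = 6932.772 kg.

6932.772 kg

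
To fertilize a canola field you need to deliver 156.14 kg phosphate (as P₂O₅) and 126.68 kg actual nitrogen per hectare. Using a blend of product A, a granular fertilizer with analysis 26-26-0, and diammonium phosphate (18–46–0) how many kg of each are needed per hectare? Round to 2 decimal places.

414.39 kg product A, 105.21 kg diammonium phosphate

Per-hectare balance (a = product A, b = diammonium phosphate):
P₂O₅: 0.26·a + 0.46·b = 156.14
N: 0.26·a + 0.18·b = 126.68
Eliminate b: (row1) − 0.46/0.18·(row2) → -0.404444·a = -167.598, so a = 414.3901.
Then b = (126.68 − 0.26·414.3901) / 0.18 = 105.214.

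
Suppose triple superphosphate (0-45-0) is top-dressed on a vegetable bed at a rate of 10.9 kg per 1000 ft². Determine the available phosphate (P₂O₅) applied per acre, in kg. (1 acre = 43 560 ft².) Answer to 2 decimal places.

P₂O₅ per 1000 ft² = 10.9 × 45% = 4.905 kg.
Convert to per acre: 4.905 × 43.56 = 213.662 kg.

213.66 kg P₂O₅ per acre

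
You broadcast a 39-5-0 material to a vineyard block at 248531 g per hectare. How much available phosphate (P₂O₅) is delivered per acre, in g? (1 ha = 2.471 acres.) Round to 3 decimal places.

P₂O₅ per hectare = 248531 × 5% = 12426.5 g.
Convert to per acre: 12426.5 × 0.404694 = 5028.9559 g.

5028.956 g P₂O₅ per acre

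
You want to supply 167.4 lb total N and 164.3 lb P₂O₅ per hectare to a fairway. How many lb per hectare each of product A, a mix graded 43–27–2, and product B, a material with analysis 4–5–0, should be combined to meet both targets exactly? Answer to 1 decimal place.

Let a = lb of product A, b = lb of product B (per hectare).
N: 0.43·a + 0.04·b = 167.4
P₂O₅: 0.27·a + 0.05·b = 164.3
Eliminate b: (row1) − 0.04/0.05·(row2) → 0.214·a = 35.96, so a = 168.037.
Then b = (164.3 − 0.27·168.037) / 0.05 = 2378.598.

168.0 lb product A, 2378.6 lb product B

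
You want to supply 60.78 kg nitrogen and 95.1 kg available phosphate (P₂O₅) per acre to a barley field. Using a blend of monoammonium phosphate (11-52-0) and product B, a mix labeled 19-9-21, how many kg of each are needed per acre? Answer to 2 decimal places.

With a, b = kg per acre of monoammonium phosphate and product B:
N: 0.11·a + 0.19·b = 60.78
P₂O₅: 0.52·a + 0.09·b = 95.1
Eliminate b: (row1) − 0.19/0.09·(row2) → -0.987778·a = -139.987, so a = 141.719.
Then b = (95.1 − 0.52·141.719) / 0.09 = 237.847.

141.72 kg monoammonium phosphate, 237.85 kg product B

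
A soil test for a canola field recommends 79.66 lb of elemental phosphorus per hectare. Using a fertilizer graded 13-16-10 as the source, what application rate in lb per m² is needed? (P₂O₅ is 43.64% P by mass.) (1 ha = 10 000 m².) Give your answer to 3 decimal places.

0.114 lb of product per sq m

As P₂O₅: 79.66 / 0.4364 = 182.539 lb per hectare.
Product per hectare = 182.539 / 16% = 1140.87 lb.
Convert to per m²: 1140.87 × 0.0001 = 0.114087 lb.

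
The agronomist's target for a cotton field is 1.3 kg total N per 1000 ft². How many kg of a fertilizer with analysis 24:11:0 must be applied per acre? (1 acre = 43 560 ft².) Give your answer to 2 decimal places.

235.95 kg of product per acre

Product per 1000 ft² = 1.3 / 24% = 5.41667 kg.
Convert to per acre: 5.41667 × 43.56 = 235.95 kg.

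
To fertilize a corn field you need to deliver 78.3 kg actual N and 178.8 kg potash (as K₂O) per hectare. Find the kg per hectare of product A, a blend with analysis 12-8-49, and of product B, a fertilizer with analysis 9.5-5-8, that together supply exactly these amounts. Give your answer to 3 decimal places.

290.176 kg product A, 457.673 kg product B

Per-hectare balance (a = product A, b = product B):
N: 0.12·a + 0.095·b = 78.3
K₂O: 0.49·a + 0.08·b = 178.8
Eliminate a: (row1) − 0.12/0.49·(row2) → 0.0754082·b = 34.5122, so b = 457.6725.
Back-substitute: a = (78.3 − 0.095·457.6725) / 0.12 = 290.1759.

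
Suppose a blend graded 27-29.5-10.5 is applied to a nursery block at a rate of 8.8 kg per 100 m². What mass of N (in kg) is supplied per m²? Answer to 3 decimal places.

0.024 kg N per sq m

nitrogen per 100 m² = 8.8 × 27% = 2.376 kg.
Convert to per m²: 2.376 × 0.01 = 0.02376 kg.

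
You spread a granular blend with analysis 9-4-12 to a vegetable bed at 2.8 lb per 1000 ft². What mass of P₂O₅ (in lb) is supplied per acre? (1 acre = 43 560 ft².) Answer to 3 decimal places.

4.879 lb P₂O₅ per acre

P₂O₅ per 1000 ft² = 2.8 × 4% = 0.112 lb.
Convert to per acre: 0.112 × 43.56 = 4.87872 lb.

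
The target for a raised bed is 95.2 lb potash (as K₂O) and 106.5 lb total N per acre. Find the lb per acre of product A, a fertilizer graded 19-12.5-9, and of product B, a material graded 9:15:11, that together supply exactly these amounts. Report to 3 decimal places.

Per-acre balance (a = product A, b = product B):
K₂O: 0.09·a + 0.11·b = 95.2
N: 0.19·a + 0.09·b = 106.5
Eliminate b: (row1) − 0.11/0.09·(row2) → -0.142222·a = -34.9667, so a = 245.8594.
Then b = (106.5 − 0.19·245.8594) / 0.09 = 664.2969.

245.859 lb product A, 664.297 lb product B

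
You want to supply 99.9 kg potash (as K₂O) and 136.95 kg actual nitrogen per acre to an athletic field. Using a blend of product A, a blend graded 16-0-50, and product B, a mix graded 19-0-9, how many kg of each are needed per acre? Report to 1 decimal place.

With a, b = kg per acre of product A and product B:
K₂O: 0.5·a + 0.09·b = 99.9
N: 0.16·a + 0.19·b = 136.95
Eliminate a: (row1) − 0.5/0.16·(row2) → -0.50375·b = -328.069, so b = 651.253.
Back-substitute: a = (99.9 − 0.09·651.253) / 0.5 = 82.5744.

82.6 kg product A, 651.3 kg product B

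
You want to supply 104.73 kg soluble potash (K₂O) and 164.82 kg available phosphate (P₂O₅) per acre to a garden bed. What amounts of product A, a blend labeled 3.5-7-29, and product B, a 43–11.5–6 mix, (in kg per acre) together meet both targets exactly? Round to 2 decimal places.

With a, b = kg per acre of product A and product B:
K₂O: 0.29·a + 0.06·b = 104.73
P₂O₅: 0.07·a + 0.115·b = 164.82
Eliminate b: (row1) − 0.06/0.115·(row2) → 0.253478·a = 18.737, so a = 73.9194.
Then b = (164.82 − 0.07·73.9194) / 0.115 = 1388.223.

73.92 kg product A, 1388.22 kg product B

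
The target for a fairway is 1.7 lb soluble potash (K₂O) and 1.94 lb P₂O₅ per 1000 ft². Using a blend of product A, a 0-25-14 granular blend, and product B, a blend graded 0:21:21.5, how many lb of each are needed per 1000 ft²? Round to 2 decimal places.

2.47 lb product A, 6.30 lb product B

Let a = lb of product A, b = lb of product B (per 1000 ft²).
K₂O: 0.14·a + 0.215·b = 1.7
P₂O₅: 0.25·a + 0.21·b = 1.94
Eliminate b: (row1) − 0.215/0.21·(row2) → -0.115952·a = -0.28619, so a = 2.46817.
Then b = (1.94 − 0.25·2.46817) / 0.21 = 6.29979.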